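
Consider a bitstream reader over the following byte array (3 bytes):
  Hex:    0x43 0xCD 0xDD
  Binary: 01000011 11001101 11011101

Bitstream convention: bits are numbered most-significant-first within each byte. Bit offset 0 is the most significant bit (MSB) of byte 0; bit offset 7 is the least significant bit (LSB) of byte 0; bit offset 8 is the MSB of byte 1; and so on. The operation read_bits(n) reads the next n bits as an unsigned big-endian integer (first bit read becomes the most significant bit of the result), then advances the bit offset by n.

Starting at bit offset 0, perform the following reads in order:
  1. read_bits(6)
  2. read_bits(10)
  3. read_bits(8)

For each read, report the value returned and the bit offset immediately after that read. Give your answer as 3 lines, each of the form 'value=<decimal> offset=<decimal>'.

Answer: value=16 offset=6
value=973 offset=16
value=221 offset=24

Derivation:
Read 1: bits[0:6] width=6 -> value=16 (bin 010000); offset now 6 = byte 0 bit 6; 18 bits remain
Read 2: bits[6:16] width=10 -> value=973 (bin 1111001101); offset now 16 = byte 2 bit 0; 8 bits remain
Read 3: bits[16:24] width=8 -> value=221 (bin 11011101); offset now 24 = byte 3 bit 0; 0 bits remain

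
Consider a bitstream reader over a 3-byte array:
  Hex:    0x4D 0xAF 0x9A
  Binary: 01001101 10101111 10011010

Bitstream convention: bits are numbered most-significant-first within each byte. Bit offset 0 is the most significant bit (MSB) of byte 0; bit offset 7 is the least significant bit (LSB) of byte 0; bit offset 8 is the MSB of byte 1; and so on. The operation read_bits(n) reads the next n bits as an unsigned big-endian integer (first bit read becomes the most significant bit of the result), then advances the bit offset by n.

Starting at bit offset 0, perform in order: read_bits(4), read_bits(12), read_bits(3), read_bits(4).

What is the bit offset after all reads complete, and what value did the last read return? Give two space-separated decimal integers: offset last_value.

Read 1: bits[0:4] width=4 -> value=4 (bin 0100); offset now 4 = byte 0 bit 4; 20 bits remain
Read 2: bits[4:16] width=12 -> value=3503 (bin 110110101111); offset now 16 = byte 2 bit 0; 8 bits remain
Read 3: bits[16:19] width=3 -> value=4 (bin 100); offset now 19 = byte 2 bit 3; 5 bits remain
Read 4: bits[19:23] width=4 -> value=13 (bin 1101); offset now 23 = byte 2 bit 7; 1 bits remain

Answer: 23 13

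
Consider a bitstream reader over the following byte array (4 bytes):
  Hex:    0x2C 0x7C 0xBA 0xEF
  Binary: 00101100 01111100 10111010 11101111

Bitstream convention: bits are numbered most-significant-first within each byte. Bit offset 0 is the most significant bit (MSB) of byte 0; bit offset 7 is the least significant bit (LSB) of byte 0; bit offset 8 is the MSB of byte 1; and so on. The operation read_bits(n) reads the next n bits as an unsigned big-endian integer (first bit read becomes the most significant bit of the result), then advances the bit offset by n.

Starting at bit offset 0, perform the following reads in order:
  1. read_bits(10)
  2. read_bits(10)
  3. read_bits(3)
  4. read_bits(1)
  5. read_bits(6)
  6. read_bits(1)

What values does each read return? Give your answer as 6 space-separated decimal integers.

Answer: 177 971 5 0 59 1

Derivation:
Read 1: bits[0:10] width=10 -> value=177 (bin 0010110001); offset now 10 = byte 1 bit 2; 22 bits remain
Read 2: bits[10:20] width=10 -> value=971 (bin 1111001011); offset now 20 = byte 2 bit 4; 12 bits remain
Read 3: bits[20:23] width=3 -> value=5 (bin 101); offset now 23 = byte 2 bit 7; 9 bits remain
Read 4: bits[23:24] width=1 -> value=0 (bin 0); offset now 24 = byte 3 bit 0; 8 bits remain
Read 5: bits[24:30] width=6 -> value=59 (bin 111011); offset now 30 = byte 3 bit 6; 2 bits remain
Read 6: bits[30:31] width=1 -> value=1 (bin 1); offset now 31 = byte 3 bit 7; 1 bits remain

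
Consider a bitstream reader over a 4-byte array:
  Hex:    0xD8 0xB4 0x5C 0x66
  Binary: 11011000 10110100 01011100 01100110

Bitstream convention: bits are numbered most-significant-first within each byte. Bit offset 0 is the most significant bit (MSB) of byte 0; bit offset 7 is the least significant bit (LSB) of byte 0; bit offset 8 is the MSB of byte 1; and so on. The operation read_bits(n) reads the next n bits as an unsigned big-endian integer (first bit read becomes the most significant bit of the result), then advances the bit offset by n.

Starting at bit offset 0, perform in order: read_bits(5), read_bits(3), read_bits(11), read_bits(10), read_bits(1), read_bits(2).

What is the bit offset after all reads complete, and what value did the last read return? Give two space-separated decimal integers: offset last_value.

Read 1: bits[0:5] width=5 -> value=27 (bin 11011); offset now 5 = byte 0 bit 5; 27 bits remain
Read 2: bits[5:8] width=3 -> value=0 (bin 000); offset now 8 = byte 1 bit 0; 24 bits remain
Read 3: bits[8:19] width=11 -> value=1442 (bin 10110100010); offset now 19 = byte 2 bit 3; 13 bits remain
Read 4: bits[19:29] width=10 -> value=908 (bin 1110001100); offset now 29 = byte 3 bit 5; 3 bits remain
Read 5: bits[29:30] width=1 -> value=1 (bin 1); offset now 30 = byte 3 bit 6; 2 bits remain
Read 6: bits[30:32] width=2 -> value=2 (bin 10); offset now 32 = byte 4 bit 0; 0 bits remain

Answer: 32 2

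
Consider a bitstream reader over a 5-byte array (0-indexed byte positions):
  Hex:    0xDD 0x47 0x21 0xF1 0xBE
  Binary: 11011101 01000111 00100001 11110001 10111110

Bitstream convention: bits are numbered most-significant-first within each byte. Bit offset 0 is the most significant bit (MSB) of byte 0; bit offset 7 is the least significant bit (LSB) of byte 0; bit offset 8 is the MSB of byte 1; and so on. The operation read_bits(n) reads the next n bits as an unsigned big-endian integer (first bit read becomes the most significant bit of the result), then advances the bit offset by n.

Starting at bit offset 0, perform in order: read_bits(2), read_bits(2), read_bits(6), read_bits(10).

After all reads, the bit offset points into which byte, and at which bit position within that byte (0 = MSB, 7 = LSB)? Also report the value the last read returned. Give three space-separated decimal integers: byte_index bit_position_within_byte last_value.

Read 1: bits[0:2] width=2 -> value=3 (bin 11); offset now 2 = byte 0 bit 2; 38 bits remain
Read 2: bits[2:4] width=2 -> value=1 (bin 01); offset now 4 = byte 0 bit 4; 36 bits remain
Read 3: bits[4:10] width=6 -> value=53 (bin 110101); offset now 10 = byte 1 bit 2; 30 bits remain
Read 4: bits[10:20] width=10 -> value=114 (bin 0001110010); offset now 20 = byte 2 bit 4; 20 bits remain

Answer: 2 4 114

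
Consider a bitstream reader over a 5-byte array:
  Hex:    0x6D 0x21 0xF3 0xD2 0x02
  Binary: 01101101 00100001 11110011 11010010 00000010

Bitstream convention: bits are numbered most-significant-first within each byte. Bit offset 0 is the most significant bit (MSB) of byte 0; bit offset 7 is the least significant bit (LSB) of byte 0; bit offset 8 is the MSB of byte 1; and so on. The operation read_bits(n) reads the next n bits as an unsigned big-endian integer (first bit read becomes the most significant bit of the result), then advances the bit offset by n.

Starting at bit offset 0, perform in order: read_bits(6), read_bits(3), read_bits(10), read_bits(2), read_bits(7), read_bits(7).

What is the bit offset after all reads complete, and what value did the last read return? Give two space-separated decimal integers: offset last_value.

Read 1: bits[0:6] width=6 -> value=27 (bin 011011); offset now 6 = byte 0 bit 6; 34 bits remain
Read 2: bits[6:9] width=3 -> value=2 (bin 010); offset now 9 = byte 1 bit 1; 31 bits remain
Read 3: bits[9:19] width=10 -> value=271 (bin 0100001111); offset now 19 = byte 2 bit 3; 21 bits remain
Read 4: bits[19:21] width=2 -> value=2 (bin 10); offset now 21 = byte 2 bit 5; 19 bits remain
Read 5: bits[21:28] width=7 -> value=61 (bin 0111101); offset now 28 = byte 3 bit 4; 12 bits remain
Read 6: bits[28:35] width=7 -> value=16 (bin 0010000); offset now 35 = byte 4 bit 3; 5 bits remain

Answer: 35 16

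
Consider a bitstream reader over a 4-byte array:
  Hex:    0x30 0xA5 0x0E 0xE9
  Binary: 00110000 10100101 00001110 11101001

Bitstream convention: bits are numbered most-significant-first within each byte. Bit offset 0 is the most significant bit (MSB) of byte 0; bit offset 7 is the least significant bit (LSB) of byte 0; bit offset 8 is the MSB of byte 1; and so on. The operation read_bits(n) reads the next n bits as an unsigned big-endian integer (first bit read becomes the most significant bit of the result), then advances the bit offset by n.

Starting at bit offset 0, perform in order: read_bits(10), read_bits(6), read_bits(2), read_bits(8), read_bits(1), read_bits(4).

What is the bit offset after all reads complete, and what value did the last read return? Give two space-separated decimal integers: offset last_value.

Read 1: bits[0:10] width=10 -> value=194 (bin 0011000010); offset now 10 = byte 1 bit 2; 22 bits remain
Read 2: bits[10:16] width=6 -> value=37 (bin 100101); offset now 16 = byte 2 bit 0; 16 bits remain
Read 3: bits[16:18] width=2 -> value=0 (bin 00); offset now 18 = byte 2 bit 2; 14 bits remain
Read 4: bits[18:26] width=8 -> value=59 (bin 00111011); offset now 26 = byte 3 bit 2; 6 bits remain
Read 5: bits[26:27] width=1 -> value=1 (bin 1); offset now 27 = byte 3 bit 3; 5 bits remain
Read 6: bits[27:31] width=4 -> value=4 (bin 0100); offset now 31 = byte 3 bit 7; 1 bits remain

Answer: 31 4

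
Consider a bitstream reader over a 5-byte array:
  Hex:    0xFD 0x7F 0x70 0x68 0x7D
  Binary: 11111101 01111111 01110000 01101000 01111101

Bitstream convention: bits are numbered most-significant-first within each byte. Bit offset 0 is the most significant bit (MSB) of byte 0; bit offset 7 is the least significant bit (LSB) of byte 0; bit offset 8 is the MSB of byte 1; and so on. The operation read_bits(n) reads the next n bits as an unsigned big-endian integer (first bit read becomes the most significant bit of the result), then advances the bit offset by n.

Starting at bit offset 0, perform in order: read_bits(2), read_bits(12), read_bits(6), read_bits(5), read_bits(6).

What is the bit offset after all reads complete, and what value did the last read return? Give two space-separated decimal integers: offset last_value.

Read 1: bits[0:2] width=2 -> value=3 (bin 11); offset now 2 = byte 0 bit 2; 38 bits remain
Read 2: bits[2:14] width=12 -> value=3935 (bin 111101011111); offset now 14 = byte 1 bit 6; 26 bits remain
Read 3: bits[14:20] width=6 -> value=55 (bin 110111); offset now 20 = byte 2 bit 4; 20 bits remain
Read 4: bits[20:25] width=5 -> value=0 (bin 00000); offset now 25 = byte 3 bit 1; 15 bits remain
Read 5: bits[25:31] width=6 -> value=52 (bin 110100); offset now 31 = byte 3 bit 7; 9 bits remain

Answer: 31 52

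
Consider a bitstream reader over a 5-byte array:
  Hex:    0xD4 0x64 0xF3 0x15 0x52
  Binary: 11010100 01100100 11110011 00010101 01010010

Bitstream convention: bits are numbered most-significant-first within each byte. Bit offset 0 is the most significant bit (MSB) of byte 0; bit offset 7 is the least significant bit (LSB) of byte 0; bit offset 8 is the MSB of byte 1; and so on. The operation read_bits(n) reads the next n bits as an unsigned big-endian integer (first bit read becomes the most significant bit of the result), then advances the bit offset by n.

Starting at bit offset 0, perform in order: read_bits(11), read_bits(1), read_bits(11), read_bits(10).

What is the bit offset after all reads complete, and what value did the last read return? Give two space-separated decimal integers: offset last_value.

Read 1: bits[0:11] width=11 -> value=1699 (bin 11010100011); offset now 11 = byte 1 bit 3; 29 bits remain
Read 2: bits[11:12] width=1 -> value=0 (bin 0); offset now 12 = byte 1 bit 4; 28 bits remain
Read 3: bits[12:23] width=11 -> value=633 (bin 01001111001); offset now 23 = byte 2 bit 7; 17 bits remain
Read 4: bits[23:33] width=10 -> value=554 (bin 1000101010); offset now 33 = byte 4 bit 1; 7 bits remain

Answer: 33 554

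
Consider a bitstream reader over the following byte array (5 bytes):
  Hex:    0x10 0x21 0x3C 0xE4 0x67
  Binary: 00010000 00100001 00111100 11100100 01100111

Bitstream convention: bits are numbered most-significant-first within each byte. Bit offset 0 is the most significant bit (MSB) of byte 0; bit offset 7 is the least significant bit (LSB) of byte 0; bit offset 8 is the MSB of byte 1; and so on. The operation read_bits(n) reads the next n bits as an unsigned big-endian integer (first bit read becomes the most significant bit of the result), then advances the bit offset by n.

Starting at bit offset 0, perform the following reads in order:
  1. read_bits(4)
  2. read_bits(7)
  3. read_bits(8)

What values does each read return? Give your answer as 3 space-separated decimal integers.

Answer: 1 1 9

Derivation:
Read 1: bits[0:4] width=4 -> value=1 (bin 0001); offset now 4 = byte 0 bit 4; 36 bits remain
Read 2: bits[4:11] width=7 -> value=1 (bin 0000001); offset now 11 = byte 1 bit 3; 29 bits remain
Read 3: bits[11:19] width=8 -> value=9 (bin 00001001); offset now 19 = byte 2 bit 3; 21 bits remain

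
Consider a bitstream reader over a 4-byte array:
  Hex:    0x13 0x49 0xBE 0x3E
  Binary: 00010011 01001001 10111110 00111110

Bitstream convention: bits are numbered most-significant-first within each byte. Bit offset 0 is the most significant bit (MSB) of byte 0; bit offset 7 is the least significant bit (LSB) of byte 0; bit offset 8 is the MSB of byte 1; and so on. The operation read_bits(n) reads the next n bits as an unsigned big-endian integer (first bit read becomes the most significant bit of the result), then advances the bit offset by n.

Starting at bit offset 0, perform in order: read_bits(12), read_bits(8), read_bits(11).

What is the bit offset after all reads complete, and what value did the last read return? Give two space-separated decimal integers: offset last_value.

Read 1: bits[0:12] width=12 -> value=308 (bin 000100110100); offset now 12 = byte 1 bit 4; 20 bits remain
Read 2: bits[12:20] width=8 -> value=155 (bin 10011011); offset now 20 = byte 2 bit 4; 12 bits remain
Read 3: bits[20:31] width=11 -> value=1823 (bin 11100011111); offset now 31 = byte 3 bit 7; 1 bits remain

Answer: 31 1823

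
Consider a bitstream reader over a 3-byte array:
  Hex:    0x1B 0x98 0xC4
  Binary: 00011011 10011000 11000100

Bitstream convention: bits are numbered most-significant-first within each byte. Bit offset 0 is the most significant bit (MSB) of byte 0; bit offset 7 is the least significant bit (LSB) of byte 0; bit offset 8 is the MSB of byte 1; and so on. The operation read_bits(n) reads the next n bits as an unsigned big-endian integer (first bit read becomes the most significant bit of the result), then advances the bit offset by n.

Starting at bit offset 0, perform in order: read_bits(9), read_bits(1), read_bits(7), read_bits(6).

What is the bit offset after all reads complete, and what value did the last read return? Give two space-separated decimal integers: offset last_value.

Read 1: bits[0:9] width=9 -> value=55 (bin 000110111); offset now 9 = byte 1 bit 1; 15 bits remain
Read 2: bits[9:10] width=1 -> value=0 (bin 0); offset now 10 = byte 1 bit 2; 14 bits remain
Read 3: bits[10:17] width=7 -> value=49 (bin 0110001); offset now 17 = byte 2 bit 1; 7 bits remain
Read 4: bits[17:23] width=6 -> value=34 (bin 100010); offset now 23 = byte 2 bit 7; 1 bits remain

Answer: 23 34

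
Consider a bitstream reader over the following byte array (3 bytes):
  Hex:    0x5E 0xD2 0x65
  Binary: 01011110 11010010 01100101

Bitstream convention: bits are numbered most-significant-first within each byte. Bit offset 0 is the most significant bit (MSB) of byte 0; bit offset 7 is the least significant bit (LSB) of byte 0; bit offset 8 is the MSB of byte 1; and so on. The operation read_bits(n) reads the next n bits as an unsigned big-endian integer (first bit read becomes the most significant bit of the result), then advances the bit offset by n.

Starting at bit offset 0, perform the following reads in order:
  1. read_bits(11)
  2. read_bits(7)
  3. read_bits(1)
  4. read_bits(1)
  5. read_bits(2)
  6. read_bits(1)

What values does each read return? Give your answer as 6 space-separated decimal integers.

Read 1: bits[0:11] width=11 -> value=758 (bin 01011110110); offset now 11 = byte 1 bit 3; 13 bits remain
Read 2: bits[11:18] width=7 -> value=73 (bin 1001001); offset now 18 = byte 2 bit 2; 6 bits remain
Read 3: bits[18:19] width=1 -> value=1 (bin 1); offset now 19 = byte 2 bit 3; 5 bits remain
Read 4: bits[19:20] width=1 -> value=0 (bin 0); offset now 20 = byte 2 bit 4; 4 bits remain
Read 5: bits[20:22] width=2 -> value=1 (bin 01); offset now 22 = byte 2 bit 6; 2 bits remain
Read 6: bits[22:23] width=1 -> value=0 (bin 0); offset now 23 = byte 2 bit 7; 1 bits remain

Answer: 758 73 1 0 1 0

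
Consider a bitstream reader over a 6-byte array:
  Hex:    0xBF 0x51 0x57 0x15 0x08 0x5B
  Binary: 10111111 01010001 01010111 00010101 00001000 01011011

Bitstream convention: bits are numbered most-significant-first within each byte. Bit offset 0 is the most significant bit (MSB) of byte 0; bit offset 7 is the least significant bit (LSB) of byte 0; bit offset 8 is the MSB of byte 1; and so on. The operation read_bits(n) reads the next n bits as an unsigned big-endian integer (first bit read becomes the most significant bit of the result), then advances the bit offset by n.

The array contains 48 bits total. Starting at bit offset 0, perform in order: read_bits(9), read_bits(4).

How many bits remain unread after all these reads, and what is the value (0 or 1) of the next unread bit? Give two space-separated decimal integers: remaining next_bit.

Read 1: bits[0:9] width=9 -> value=382 (bin 101111110); offset now 9 = byte 1 bit 1; 39 bits remain
Read 2: bits[9:13] width=4 -> value=10 (bin 1010); offset now 13 = byte 1 bit 5; 35 bits remain

Answer: 35 0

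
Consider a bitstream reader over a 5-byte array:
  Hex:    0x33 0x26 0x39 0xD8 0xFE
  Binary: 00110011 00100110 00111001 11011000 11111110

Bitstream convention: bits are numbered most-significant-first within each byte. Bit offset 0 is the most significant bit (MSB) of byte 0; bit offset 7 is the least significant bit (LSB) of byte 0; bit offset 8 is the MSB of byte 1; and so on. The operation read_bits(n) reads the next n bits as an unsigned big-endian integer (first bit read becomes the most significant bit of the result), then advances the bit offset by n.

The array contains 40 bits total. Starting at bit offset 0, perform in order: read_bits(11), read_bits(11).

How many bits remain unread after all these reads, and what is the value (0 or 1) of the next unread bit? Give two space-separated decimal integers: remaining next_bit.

Answer: 18 0

Derivation:
Read 1: bits[0:11] width=11 -> value=409 (bin 00110011001); offset now 11 = byte 1 bit 3; 29 bits remain
Read 2: bits[11:22] width=11 -> value=398 (bin 00110001110); offset now 22 = byte 2 bit 6; 18 bits remain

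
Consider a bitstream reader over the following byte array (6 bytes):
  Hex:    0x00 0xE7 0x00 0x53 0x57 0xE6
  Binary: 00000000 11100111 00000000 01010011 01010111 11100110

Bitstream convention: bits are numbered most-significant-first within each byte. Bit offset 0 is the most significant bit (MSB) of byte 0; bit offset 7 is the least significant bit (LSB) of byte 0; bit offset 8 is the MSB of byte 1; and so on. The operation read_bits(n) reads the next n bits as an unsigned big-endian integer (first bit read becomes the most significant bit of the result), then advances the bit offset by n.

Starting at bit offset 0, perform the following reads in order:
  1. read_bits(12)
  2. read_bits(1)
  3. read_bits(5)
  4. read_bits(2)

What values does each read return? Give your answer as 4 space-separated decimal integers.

Answer: 14 0 28 0

Derivation:
Read 1: bits[0:12] width=12 -> value=14 (bin 000000001110); offset now 12 = byte 1 bit 4; 36 bits remain
Read 2: bits[12:13] width=1 -> value=0 (bin 0); offset now 13 = byte 1 bit 5; 35 bits remain
Read 3: bits[13:18] width=5 -> value=28 (bin 11100); offset now 18 = byte 2 bit 2; 30 bits remain
Read 4: bits[18:20] width=2 -> value=0 (bin 00); offset now 20 = byte 2 bit 4; 28 bits remain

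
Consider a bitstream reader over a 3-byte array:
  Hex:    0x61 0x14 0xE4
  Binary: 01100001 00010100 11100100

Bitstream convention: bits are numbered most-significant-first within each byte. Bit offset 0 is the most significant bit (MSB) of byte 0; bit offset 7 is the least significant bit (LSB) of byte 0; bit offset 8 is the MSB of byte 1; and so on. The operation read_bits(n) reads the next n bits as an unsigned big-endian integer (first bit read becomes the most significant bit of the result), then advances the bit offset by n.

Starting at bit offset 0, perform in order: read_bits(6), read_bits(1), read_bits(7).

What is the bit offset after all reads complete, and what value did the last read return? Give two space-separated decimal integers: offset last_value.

Answer: 14 69

Derivation:
Read 1: bits[0:6] width=6 -> value=24 (bin 011000); offset now 6 = byte 0 bit 6; 18 bits remain
Read 2: bits[6:7] width=1 -> value=0 (bin 0); offset now 7 = byte 0 bit 7; 17 bits remain
Read 3: bits[7:14] width=7 -> value=69 (bin 1000101); offset now 14 = byte 1 bit 6; 10 bits remain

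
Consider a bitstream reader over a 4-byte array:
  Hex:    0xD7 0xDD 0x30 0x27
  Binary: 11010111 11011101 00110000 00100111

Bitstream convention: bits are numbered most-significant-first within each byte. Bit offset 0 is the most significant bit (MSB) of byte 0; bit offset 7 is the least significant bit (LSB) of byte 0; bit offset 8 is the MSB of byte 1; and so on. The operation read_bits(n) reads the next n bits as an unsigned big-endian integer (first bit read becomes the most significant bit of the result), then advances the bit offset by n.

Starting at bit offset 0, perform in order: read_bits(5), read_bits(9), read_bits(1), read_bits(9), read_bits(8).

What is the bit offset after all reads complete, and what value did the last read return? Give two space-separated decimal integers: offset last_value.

Answer: 32 39

Derivation:
Read 1: bits[0:5] width=5 -> value=26 (bin 11010); offset now 5 = byte 0 bit 5; 27 bits remain
Read 2: bits[5:14] width=9 -> value=503 (bin 111110111); offset now 14 = byte 1 bit 6; 18 bits remain
Read 3: bits[14:15] width=1 -> value=0 (bin 0); offset now 15 = byte 1 bit 7; 17 bits remain
Read 4: bits[15:24] width=9 -> value=304 (bin 100110000); offset now 24 = byte 3 bit 0; 8 bits remain
Read 5: bits[24:32] width=8 -> value=39 (bin 00100111); offset now 32 = byte 4 bit 0; 0 bits remain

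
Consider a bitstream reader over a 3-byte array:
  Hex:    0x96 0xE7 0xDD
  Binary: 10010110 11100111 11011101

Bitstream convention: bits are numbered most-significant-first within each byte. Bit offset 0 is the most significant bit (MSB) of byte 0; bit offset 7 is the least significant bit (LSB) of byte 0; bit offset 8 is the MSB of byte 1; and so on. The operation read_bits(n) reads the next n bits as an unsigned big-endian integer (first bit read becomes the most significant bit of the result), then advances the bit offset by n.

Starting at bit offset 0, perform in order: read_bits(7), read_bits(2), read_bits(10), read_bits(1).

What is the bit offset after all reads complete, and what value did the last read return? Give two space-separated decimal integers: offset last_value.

Answer: 20 1

Derivation:
Read 1: bits[0:7] width=7 -> value=75 (bin 1001011); offset now 7 = byte 0 bit 7; 17 bits remain
Read 2: bits[7:9] width=2 -> value=1 (bin 01); offset now 9 = byte 1 bit 1; 15 bits remain
Read 3: bits[9:19] width=10 -> value=830 (bin 1100111110); offset now 19 = byte 2 bit 3; 5 bits remain
Read 4: bits[19:20] width=1 -> value=1 (bin 1); offset now 20 = byte 2 bit 4; 4 bits remain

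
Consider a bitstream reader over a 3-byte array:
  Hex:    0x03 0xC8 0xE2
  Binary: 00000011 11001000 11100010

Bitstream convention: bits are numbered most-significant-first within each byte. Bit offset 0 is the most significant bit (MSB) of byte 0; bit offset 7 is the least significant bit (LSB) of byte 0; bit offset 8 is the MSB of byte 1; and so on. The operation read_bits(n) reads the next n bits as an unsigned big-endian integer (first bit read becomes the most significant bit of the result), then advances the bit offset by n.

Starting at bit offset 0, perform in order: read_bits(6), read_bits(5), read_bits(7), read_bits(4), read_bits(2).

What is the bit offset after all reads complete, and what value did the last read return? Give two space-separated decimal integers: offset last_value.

Answer: 24 2

Derivation:
Read 1: bits[0:6] width=6 -> value=0 (bin 000000); offset now 6 = byte 0 bit 6; 18 bits remain
Read 2: bits[6:11] width=5 -> value=30 (bin 11110); offset now 11 = byte 1 bit 3; 13 bits remain
Read 3: bits[11:18] width=7 -> value=35 (bin 0100011); offset now 18 = byte 2 bit 2; 6 bits remain
Read 4: bits[18:22] width=4 -> value=8 (bin 1000); offset now 22 = byte 2 bit 6; 2 bits remain
Read 5: bits[22:24] width=2 -> value=2 (bin 10); offset now 24 = byte 3 bit 0; 0 bits remain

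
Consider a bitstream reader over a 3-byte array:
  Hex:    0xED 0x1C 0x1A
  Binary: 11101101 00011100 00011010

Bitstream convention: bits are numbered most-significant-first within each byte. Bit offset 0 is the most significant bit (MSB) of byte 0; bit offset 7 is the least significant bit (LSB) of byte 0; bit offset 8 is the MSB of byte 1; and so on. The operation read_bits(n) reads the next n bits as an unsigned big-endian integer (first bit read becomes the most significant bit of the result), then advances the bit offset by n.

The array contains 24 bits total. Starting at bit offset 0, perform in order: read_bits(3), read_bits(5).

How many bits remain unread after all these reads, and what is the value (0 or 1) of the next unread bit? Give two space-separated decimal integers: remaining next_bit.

Read 1: bits[0:3] width=3 -> value=7 (bin 111); offset now 3 = byte 0 bit 3; 21 bits remain
Read 2: bits[3:8] width=5 -> value=13 (bin 01101); offset now 8 = byte 1 bit 0; 16 bits remain

Answer: 16 0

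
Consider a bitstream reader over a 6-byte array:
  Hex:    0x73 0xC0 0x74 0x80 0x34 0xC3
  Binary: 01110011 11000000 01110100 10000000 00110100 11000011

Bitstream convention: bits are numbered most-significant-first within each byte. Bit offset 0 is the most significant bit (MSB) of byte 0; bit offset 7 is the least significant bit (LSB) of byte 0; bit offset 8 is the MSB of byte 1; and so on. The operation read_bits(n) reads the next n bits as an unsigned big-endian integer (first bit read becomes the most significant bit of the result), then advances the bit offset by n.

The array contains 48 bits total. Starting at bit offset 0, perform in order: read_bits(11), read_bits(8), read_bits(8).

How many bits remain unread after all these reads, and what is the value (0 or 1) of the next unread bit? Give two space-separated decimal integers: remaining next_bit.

Answer: 21 0

Derivation:
Read 1: bits[0:11] width=11 -> value=926 (bin 01110011110); offset now 11 = byte 1 bit 3; 37 bits remain
Read 2: bits[11:19] width=8 -> value=3 (bin 00000011); offset now 19 = byte 2 bit 3; 29 bits remain
Read 3: bits[19:27] width=8 -> value=164 (bin 10100100); offset now 27 = byte 3 bit 3; 21 bits remain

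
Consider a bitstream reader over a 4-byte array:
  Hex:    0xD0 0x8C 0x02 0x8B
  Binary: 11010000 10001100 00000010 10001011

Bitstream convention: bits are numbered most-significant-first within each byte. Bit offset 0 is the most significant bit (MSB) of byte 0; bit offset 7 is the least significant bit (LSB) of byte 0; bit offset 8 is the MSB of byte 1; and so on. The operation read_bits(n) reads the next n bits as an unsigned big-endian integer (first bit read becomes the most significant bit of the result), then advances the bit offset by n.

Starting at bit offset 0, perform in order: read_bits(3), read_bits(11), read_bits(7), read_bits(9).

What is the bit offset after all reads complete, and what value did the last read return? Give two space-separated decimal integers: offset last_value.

Read 1: bits[0:3] width=3 -> value=6 (bin 110); offset now 3 = byte 0 bit 3; 29 bits remain
Read 2: bits[3:14] width=11 -> value=1059 (bin 10000100011); offset now 14 = byte 1 bit 6; 18 bits remain
Read 3: bits[14:21] width=7 -> value=0 (bin 0000000); offset now 21 = byte 2 bit 5; 11 bits remain
Read 4: bits[21:30] width=9 -> value=162 (bin 010100010); offset now 30 = byte 3 bit 6; 2 bits remain

Answer: 30 162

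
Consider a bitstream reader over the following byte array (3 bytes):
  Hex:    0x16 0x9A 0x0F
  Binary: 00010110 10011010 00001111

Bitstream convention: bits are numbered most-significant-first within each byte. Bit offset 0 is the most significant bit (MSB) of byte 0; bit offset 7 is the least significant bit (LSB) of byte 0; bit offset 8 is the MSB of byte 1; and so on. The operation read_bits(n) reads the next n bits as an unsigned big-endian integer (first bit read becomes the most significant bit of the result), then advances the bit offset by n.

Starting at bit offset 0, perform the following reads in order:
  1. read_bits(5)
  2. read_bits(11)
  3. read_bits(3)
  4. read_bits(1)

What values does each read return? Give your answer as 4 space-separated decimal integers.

Read 1: bits[0:5] width=5 -> value=2 (bin 00010); offset now 5 = byte 0 bit 5; 19 bits remain
Read 2: bits[5:16] width=11 -> value=1690 (bin 11010011010); offset now 16 = byte 2 bit 0; 8 bits remain
Read 3: bits[16:19] width=3 -> value=0 (bin 000); offset now 19 = byte 2 bit 3; 5 bits remain
Read 4: bits[19:20] width=1 -> value=0 (bin 0); offset now 20 = byte 2 bit 4; 4 bits remain

Answer: 2 1690 0 0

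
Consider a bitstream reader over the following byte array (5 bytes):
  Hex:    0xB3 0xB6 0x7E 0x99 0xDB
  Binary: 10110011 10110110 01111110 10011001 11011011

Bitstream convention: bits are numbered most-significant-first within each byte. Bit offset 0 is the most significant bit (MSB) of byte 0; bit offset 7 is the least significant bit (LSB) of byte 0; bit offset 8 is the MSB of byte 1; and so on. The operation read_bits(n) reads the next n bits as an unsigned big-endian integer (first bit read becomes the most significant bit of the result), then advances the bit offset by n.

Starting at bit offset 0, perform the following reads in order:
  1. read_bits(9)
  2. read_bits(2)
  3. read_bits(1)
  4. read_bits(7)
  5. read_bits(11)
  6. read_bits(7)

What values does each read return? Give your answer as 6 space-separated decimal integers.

Read 1: bits[0:9] width=9 -> value=359 (bin 101100111); offset now 9 = byte 1 bit 1; 31 bits remain
Read 2: bits[9:11] width=2 -> value=1 (bin 01); offset now 11 = byte 1 bit 3; 29 bits remain
Read 3: bits[11:12] width=1 -> value=1 (bin 1); offset now 12 = byte 1 bit 4; 28 bits remain
Read 4: bits[12:19] width=7 -> value=51 (bin 0110011); offset now 19 = byte 2 bit 3; 21 bits remain
Read 5: bits[19:30] width=11 -> value=1958 (bin 11110100110); offset now 30 = byte 3 bit 6; 10 bits remain
Read 6: bits[30:37] width=7 -> value=59 (bin 0111011); offset now 37 = byte 4 bit 5; 3 bits remain

Answer: 359 1 1 51 1958 59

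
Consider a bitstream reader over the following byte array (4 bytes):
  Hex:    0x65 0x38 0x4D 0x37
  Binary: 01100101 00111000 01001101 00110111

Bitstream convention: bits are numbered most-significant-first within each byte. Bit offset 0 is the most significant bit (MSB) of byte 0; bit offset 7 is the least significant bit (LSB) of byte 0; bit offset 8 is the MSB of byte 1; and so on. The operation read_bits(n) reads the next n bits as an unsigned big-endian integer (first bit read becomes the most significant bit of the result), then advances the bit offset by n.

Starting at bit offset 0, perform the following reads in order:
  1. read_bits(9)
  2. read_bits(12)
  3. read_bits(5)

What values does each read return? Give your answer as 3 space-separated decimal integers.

Answer: 202 1801 20

Derivation:
Read 1: bits[0:9] width=9 -> value=202 (bin 011001010); offset now 9 = byte 1 bit 1; 23 bits remain
Read 2: bits[9:21] width=12 -> value=1801 (bin 011100001001); offset now 21 = byte 2 bit 5; 11 bits remain
Read 3: bits[21:26] width=5 -> value=20 (bin 10100); offset now 26 = byte 3 bit 2; 6 bits remain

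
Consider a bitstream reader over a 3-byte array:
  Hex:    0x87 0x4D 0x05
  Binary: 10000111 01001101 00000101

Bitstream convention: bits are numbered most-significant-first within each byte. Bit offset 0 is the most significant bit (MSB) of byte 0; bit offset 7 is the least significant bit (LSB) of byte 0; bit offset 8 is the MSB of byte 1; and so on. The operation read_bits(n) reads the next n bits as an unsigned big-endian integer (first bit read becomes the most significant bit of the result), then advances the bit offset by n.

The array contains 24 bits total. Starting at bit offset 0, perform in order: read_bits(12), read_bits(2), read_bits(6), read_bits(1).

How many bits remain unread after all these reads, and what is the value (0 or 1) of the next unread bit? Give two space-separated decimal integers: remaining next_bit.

Read 1: bits[0:12] width=12 -> value=2164 (bin 100001110100); offset now 12 = byte 1 bit 4; 12 bits remain
Read 2: bits[12:14] width=2 -> value=3 (bin 11); offset now 14 = byte 1 bit 6; 10 bits remain
Read 3: bits[14:20] width=6 -> value=16 (bin 010000); offset now 20 = byte 2 bit 4; 4 bits remain
Read 4: bits[20:21] width=1 -> value=0 (bin 0); offset now 21 = byte 2 bit 5; 3 bits remain

Answer: 3 1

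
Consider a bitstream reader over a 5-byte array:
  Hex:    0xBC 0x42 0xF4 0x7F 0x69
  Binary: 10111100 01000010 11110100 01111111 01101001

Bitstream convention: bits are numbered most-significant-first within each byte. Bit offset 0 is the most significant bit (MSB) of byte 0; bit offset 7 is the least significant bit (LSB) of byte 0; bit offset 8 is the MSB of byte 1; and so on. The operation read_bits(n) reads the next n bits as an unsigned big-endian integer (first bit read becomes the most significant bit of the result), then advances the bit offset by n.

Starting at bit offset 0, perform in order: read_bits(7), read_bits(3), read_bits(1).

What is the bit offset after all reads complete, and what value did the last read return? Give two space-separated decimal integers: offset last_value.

Read 1: bits[0:7] width=7 -> value=94 (bin 1011110); offset now 7 = byte 0 bit 7; 33 bits remain
Read 2: bits[7:10] width=3 -> value=1 (bin 001); offset now 10 = byte 1 bit 2; 30 bits remain
Read 3: bits[10:11] width=1 -> value=0 (bin 0); offset now 11 = byte 1 bit 3; 29 bits remain

Answer: 11 0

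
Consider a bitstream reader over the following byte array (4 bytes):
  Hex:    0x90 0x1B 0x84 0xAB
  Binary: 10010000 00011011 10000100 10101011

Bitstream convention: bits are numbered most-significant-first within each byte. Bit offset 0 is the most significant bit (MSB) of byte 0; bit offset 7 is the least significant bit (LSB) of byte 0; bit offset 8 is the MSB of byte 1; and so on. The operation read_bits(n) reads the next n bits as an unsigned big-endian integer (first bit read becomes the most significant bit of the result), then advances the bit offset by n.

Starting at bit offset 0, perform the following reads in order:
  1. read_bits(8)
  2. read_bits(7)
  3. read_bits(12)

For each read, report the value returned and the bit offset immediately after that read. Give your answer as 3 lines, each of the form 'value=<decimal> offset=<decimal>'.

Answer: value=144 offset=8
value=13 offset=15
value=3109 offset=27

Derivation:
Read 1: bits[0:8] width=8 -> value=144 (bin 10010000); offset now 8 = byte 1 bit 0; 24 bits remain
Read 2: bits[8:15] width=7 -> value=13 (bin 0001101); offset now 15 = byte 1 bit 7; 17 bits remain
Read 3: bits[15:27] width=12 -> value=3109 (bin 110000100101); offset now 27 = byte 3 bit 3; 5 bits remain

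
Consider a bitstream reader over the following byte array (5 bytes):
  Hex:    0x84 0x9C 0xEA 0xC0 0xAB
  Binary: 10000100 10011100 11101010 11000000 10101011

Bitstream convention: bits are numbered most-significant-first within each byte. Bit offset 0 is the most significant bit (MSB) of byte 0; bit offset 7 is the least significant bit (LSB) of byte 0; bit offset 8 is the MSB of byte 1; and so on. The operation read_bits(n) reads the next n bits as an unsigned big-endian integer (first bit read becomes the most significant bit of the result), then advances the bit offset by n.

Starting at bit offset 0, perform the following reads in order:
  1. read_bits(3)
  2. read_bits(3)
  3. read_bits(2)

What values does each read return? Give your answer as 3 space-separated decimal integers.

Answer: 4 1 0

Derivation:
Read 1: bits[0:3] width=3 -> value=4 (bin 100); offset now 3 = byte 0 bit 3; 37 bits remain
Read 2: bits[3:6] width=3 -> value=1 (bin 001); offset now 6 = byte 0 bit 6; 34 bits remain
Read 3: bits[6:8] width=2 -> value=0 (bin 00); offset now 8 = byte 1 bit 0; 32 bits remain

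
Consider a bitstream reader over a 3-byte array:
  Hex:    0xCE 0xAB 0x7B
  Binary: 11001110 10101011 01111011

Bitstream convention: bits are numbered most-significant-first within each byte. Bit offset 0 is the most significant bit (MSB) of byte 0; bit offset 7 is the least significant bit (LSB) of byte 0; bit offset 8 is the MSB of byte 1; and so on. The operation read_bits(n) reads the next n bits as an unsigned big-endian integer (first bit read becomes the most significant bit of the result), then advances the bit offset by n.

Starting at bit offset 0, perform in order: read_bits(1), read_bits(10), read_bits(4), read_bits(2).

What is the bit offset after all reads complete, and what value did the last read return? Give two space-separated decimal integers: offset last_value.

Answer: 17 2

Derivation:
Read 1: bits[0:1] width=1 -> value=1 (bin 1); offset now 1 = byte 0 bit 1; 23 bits remain
Read 2: bits[1:11] width=10 -> value=629 (bin 1001110101); offset now 11 = byte 1 bit 3; 13 bits remain
Read 3: bits[11:15] width=4 -> value=5 (bin 0101); offset now 15 = byte 1 bit 7; 9 bits remain
Read 4: bits[15:17] width=2 -> value=2 (bin 10); offset now 17 = byte 2 bit 1; 7 bits remain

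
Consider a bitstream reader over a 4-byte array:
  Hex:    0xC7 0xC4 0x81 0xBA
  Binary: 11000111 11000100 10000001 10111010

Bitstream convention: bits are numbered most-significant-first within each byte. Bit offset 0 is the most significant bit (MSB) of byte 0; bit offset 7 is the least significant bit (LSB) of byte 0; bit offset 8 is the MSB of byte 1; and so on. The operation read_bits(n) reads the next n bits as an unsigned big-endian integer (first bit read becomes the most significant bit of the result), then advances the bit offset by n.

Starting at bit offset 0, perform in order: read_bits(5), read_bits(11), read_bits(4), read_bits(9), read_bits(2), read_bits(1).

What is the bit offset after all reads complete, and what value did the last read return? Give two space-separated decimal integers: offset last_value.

Answer: 32 0

Derivation:
Read 1: bits[0:5] width=5 -> value=24 (bin 11000); offset now 5 = byte 0 bit 5; 27 bits remain
Read 2: bits[5:16] width=11 -> value=1988 (bin 11111000100); offset now 16 = byte 2 bit 0; 16 bits remain
Read 3: bits[16:20] width=4 -> value=8 (bin 1000); offset now 20 = byte 2 bit 4; 12 bits remain
Read 4: bits[20:29] width=9 -> value=55 (bin 000110111); offset now 29 = byte 3 bit 5; 3 bits remain
Read 5: bits[29:31] width=2 -> value=1 (bin 01); offset now 31 = byte 3 bit 7; 1 bits remain
Read 6: bits[31:32] width=1 -> value=0 (bin 0); offset now 32 = byte 4 bit 0; 0 bits remain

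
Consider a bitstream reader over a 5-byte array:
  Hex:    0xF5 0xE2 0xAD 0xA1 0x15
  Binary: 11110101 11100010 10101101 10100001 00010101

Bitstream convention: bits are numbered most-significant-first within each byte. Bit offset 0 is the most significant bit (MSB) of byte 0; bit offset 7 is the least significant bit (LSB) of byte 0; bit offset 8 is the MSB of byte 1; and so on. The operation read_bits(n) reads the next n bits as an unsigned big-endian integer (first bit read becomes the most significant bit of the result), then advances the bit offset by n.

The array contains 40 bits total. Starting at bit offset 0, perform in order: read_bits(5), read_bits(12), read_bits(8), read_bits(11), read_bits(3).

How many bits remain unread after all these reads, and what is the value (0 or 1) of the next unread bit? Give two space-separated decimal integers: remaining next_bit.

Answer: 1 1

Derivation:
Read 1: bits[0:5] width=5 -> value=30 (bin 11110); offset now 5 = byte 0 bit 5; 35 bits remain
Read 2: bits[5:17] width=12 -> value=3013 (bin 101111000101); offset now 17 = byte 2 bit 1; 23 bits remain
Read 3: bits[17:25] width=8 -> value=91 (bin 01011011); offset now 25 = byte 3 bit 1; 15 bits remain
Read 4: bits[25:36] width=11 -> value=529 (bin 01000010001); offset now 36 = byte 4 bit 4; 4 bits remain
Read 5: bits[36:39] width=3 -> value=2 (bin 010); offset now 39 = byte 4 bit 7; 1 bits remain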